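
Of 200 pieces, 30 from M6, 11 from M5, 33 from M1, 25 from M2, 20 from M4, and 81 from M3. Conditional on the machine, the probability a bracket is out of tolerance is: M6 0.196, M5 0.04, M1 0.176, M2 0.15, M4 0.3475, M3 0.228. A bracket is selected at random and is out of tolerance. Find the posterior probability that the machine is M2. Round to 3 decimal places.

Prior × likelihood for each hypothesis:
  M6: 0.15 × 0.196 = 0.0294
  M5: 0.055 × 0.04 = 0.0022
  M1: 0.165 × 0.176 = 0.02904
  M2: 0.125 × 0.15 = 0.01875
  M4: 0.1 × 0.3475 = 0.03475
  M3: 0.405 × 0.228 = 0.09234
Total = 0.20648.
P(M2 | evidence) = 0.01875 / 0.20648 ≈ 0.091.

0.091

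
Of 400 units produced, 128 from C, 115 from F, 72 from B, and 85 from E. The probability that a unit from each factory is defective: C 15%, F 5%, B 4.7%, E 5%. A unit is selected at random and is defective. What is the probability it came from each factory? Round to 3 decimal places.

By Bayes' rule, posterior ∝ prior × likelihood:
  C: 0.32 × 0.15 = 0.048
  F: 0.2875 × 0.05 = 0.014375
  B: 0.18 × 0.047 = 0.00846
  E: 0.2125 × 0.05 = 0.010625
Total = 0.08146.
P(C | defective) = 0.048/0.08146 ≈ 0.589
P(F | defective) = 0.014375/0.08146 ≈ 0.176
P(B | defective) = 0.00846/0.08146 ≈ 0.104
P(E | defective) = 0.010625/0.08146 ≈ 0.130
(Check: 0.589+0.176+0.104+0.130 = 0.999.)

C 0.589, F 0.176, B 0.104, E 0.130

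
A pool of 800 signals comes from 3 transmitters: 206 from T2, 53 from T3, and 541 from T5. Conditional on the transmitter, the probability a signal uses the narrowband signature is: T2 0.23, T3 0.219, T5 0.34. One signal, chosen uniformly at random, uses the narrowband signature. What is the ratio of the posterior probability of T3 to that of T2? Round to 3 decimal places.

0.245

Compute prior × likelihood for every hypothesis:
  T2: 0.2575 × 0.23 = 0.059225
  T3: 0.06625 × 0.219 = 0.01450875
  T5: 0.67625 × 0.34 = 0.229925
Sum = 0.30365875.
The ratio is 0.01450875 / 0.059225 (the normalizer cancels) = 0.245.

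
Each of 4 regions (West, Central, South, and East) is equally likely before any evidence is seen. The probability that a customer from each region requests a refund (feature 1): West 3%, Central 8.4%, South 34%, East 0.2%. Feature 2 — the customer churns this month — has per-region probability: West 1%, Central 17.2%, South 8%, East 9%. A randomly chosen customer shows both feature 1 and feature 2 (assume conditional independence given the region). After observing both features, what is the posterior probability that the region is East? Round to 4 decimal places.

With a uniform prior (1/4 each), posterior ∝ likelihood:
  West: 0.03 × 0.01 = 0.0003
  Central: 0.084 × 0.172 = 0.014448
  South: 0.34 × 0.08 = 0.0272
  East: 0.002 × 0.09 = 0.00018
Sum = 0.042128.
P(East | evidence) = 0.00018 / 0.042128 ≈ 0.0043.

0.0043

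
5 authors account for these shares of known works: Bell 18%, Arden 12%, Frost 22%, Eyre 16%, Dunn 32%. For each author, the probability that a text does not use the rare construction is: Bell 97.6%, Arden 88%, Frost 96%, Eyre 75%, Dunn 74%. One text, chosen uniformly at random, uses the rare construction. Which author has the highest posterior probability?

Dunn

Taking complements, P(rare-form | each) = Bell 0.024, Arden 0.12, Frost 0.04, Eyre 0.25, Dunn 0.26.
Compute prior × likelihood for every hypothesis:
  Bell: 0.18 × 0.024 = 0.00432
  Arden: 0.12 × 0.12 = 0.0144
  Frost: 0.22 × 0.04 = 0.0088
  Eyre: 0.16 × 0.25 = 0.04
  Dunn: 0.32 × 0.26 = 0.0832
Normalizing constant = 0.15072.
Largest term belongs to Dunn, so Dunn is most probable.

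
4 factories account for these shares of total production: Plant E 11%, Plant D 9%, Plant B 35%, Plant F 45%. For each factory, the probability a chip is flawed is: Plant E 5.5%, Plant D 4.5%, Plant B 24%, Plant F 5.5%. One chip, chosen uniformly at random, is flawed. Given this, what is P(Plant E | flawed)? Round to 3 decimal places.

Prior × likelihood for each hypothesis:
  Plant E: 0.11 × 0.055 = 0.00605
  Plant D: 0.09 × 0.045 = 0.00405
  Plant B: 0.35 × 0.24 = 0.084
  Plant F: 0.45 × 0.055 = 0.02475
Sum = 0.11885.
P(Plant E | evidence) = 0.00605 / 0.11885 ≈ 0.051.

0.051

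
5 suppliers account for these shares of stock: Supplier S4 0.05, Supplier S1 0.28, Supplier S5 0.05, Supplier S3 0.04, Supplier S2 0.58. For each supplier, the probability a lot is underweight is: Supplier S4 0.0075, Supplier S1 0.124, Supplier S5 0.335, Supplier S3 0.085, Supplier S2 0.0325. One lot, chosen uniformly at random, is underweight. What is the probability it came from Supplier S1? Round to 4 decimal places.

0.4686

Unnormalized posteriors (prior × likelihood):
  Supplier S4: 0.05 × 0.0075 = 0.000375
  Supplier S1: 0.28 × 0.124 = 0.03472
  Supplier S5: 0.05 × 0.335 = 0.01675
  Supplier S3: 0.04 × 0.085 = 0.0034
  Supplier S2: 0.58 × 0.0325 = 0.01885
Normalizing constant = 0.074095.
P(Supplier S1 | evidence) = 0.03472 / 0.074095 ≈ 0.4686.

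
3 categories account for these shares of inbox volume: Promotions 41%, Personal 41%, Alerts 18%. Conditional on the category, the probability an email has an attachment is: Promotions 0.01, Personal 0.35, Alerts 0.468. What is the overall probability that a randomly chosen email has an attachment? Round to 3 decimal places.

By Bayes' rule, posterior ∝ prior × likelihood:
  Promotions: 0.41 × 0.01 = 0.0041
  Personal: 0.41 × 0.35 = 0.1435
  Alerts: 0.18 × 0.468 = 0.08424
P(attachment) = 0.0041 + 0.1435 + 0.08424 = 0.23184 → 0.232.

0.232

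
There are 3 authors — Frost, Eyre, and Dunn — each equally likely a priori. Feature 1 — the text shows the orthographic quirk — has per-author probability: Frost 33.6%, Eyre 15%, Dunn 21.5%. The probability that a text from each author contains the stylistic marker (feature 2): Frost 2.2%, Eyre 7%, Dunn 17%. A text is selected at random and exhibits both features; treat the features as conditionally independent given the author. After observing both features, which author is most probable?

Dunn

Since the prior is uniform, the posterior is proportional to the likelihood:
  Frost: 0.336 × 0.022 = 0.007392
  Eyre: 0.15 × 0.07 = 0.0105
  Dunn: 0.215 × 0.17 = 0.03655
Normalizing constant = 0.054442.
Largest term belongs to Dunn, so Dunn is most probable.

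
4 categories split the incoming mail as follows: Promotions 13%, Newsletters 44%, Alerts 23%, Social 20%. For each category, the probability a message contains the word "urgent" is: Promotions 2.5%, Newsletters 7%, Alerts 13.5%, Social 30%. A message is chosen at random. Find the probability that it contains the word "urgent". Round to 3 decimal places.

Compute prior × likelihood for every hypothesis:
  Promotions: 0.13 × 0.025 = 0.00325
  Newsletters: 0.44 × 0.07 = 0.0308
  Alerts: 0.23 × 0.135 = 0.03105
  Social: 0.2 × 0.3 = 0.06
P(urgent-flag) = 0.00325 + 0.0308 + 0.03105 + 0.06 = 0.1251 → 0.125.

0.125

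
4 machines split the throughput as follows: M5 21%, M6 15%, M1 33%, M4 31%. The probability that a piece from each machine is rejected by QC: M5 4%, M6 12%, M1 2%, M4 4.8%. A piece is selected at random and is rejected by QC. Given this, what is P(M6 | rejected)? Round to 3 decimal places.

0.376

By Bayes' rule, posterior ∝ prior × likelihood:
  M5: 0.21 × 0.04 = 0.0084
  M6: 0.15 × 0.12 = 0.018
  M1: 0.33 × 0.02 = 0.0066
  M4: 0.31 × 0.048 = 0.01488
Normalizing constant = 0.04788.
P(M6 | evidence) = 0.018 / 0.04788 ≈ 0.376.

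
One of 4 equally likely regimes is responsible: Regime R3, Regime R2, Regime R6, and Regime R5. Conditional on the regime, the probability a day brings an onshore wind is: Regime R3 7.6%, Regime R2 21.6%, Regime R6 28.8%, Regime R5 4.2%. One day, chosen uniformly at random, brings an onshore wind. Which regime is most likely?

Regime R6

With a uniform prior (1/4 each), posterior ∝ likelihood:
  Regime R3: 0.076
  Regime R2: 0.216
  Regime R6: 0.288
  Regime R5: 0.042
Sum = 0.622.
Largest term belongs to Regime R6, so Regime R6 is most probable.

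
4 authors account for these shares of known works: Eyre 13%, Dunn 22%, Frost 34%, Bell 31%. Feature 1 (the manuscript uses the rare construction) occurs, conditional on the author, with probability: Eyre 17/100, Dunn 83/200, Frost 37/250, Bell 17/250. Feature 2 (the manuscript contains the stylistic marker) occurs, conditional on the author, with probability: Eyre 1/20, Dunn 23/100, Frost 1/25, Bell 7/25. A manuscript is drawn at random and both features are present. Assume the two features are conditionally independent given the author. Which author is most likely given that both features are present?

Dunn

By Bayes' rule, posterior ∝ prior × likelihood:
  Eyre: 0.13 × 0.17 × 0.05 = 0.001105
  Dunn: 0.22 × 0.415 × 0.23 = 0.020999
  Frost: 0.34 × 0.148 × 0.04 = 0.0020128
  Bell: 0.31 × 0.068 × 0.28 = 0.0059024
Total = 0.0300192.
Largest term belongs to Dunn, so Dunn is most probable.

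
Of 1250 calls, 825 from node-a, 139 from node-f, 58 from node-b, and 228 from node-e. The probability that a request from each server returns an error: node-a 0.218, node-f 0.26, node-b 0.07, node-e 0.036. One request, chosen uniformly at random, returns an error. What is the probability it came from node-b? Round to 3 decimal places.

0.018

Prior × likelihood for each hypothesis:
  node-a: 0.66 × 0.218 = 0.14388
  node-f: 0.1112 × 0.26 = 0.028912
  node-b: 0.0464 × 0.07 = 0.003248
  node-e: 0.1824 × 0.036 = 0.0065664
Normalizing constant = 0.1826064.
P(node-b | evidence) = 0.003248 / 0.1826064 ≈ 0.018.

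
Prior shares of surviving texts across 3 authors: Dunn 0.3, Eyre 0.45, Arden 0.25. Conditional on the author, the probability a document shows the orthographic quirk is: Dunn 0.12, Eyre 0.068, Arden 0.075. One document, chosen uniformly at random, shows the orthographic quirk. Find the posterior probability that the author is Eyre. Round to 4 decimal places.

Prior × likelihood for each hypothesis:
  Dunn: 0.3 × 0.12 = 0.036
  Eyre: 0.45 × 0.068 = 0.0306
  Arden: 0.25 × 0.075 = 0.01875
Total = 0.08535.
P(Eyre | evidence) = 0.0306 / 0.08535 ≈ 0.3585.

0.3585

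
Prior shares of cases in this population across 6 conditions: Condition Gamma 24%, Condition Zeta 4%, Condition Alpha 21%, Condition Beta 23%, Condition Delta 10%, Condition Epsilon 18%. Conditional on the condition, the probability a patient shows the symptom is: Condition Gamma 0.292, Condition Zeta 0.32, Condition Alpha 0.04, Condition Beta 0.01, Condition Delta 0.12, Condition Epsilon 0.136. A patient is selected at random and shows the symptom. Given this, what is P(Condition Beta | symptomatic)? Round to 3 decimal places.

By Bayes' rule, posterior ∝ prior × likelihood:
  Condition Gamma: 0.24 × 0.292 = 0.07008
  Condition Zeta: 0.04 × 0.32 = 0.0128
  Condition Alpha: 0.21 × 0.04 = 0.0084
  Condition Beta: 0.23 × 0.01 = 0.0023
  Condition Delta: 0.1 × 0.12 = 0.012
  Condition Epsilon: 0.18 × 0.136 = 0.02448
Total = 0.13006.
P(Condition Beta | evidence) = 0.0023 / 0.13006 ≈ 0.018.

0.018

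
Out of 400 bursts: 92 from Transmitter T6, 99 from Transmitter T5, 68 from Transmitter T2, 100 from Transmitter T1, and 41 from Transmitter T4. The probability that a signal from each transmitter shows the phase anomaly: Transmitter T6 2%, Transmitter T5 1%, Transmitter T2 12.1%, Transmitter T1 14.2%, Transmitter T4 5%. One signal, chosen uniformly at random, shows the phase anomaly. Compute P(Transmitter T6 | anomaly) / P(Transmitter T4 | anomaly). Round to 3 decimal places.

0.898

Compute prior × likelihood for every hypothesis:
  Transmitter T6: 0.23 × 0.02 = 0.0046
  Transmitter T5: 0.2475 × 0.01 = 0.002475
  Transmitter T2: 0.17 × 0.121 = 0.02057
  Transmitter T1: 0.25 × 0.142 = 0.0355
  Transmitter T4: 0.1025 × 0.05 = 0.005125
Total = 0.06827.
The ratio is 0.0046 / 0.005125 (the normalizer cancels) = 0.898.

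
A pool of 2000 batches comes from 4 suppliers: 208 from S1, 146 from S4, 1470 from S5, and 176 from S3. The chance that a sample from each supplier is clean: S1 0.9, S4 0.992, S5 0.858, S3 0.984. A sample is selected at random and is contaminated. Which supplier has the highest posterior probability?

S5

Taking complements, P(contaminated | each) = S1 0.1, S4 0.008, S5 0.142, S3 0.016.
Unnormalized posteriors (prior × likelihood):
  S1: 0.104 × 0.1 = 0.0104
  S4: 0.073 × 0.008 = 0.000584
  S5: 0.735 × 0.142 = 0.10437
  S3: 0.088 × 0.016 = 0.001408
Sum = 0.116762.
Largest term belongs to S5, so S5 is most probable.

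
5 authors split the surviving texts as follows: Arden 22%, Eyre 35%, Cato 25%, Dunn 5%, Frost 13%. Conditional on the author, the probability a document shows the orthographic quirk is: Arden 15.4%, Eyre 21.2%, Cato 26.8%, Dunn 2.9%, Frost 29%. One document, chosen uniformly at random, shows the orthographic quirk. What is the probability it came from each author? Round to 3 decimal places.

Compute prior × likelihood for every hypothesis:
  Arden: 0.22 × 0.154 = 0.03388
  Eyre: 0.35 × 0.212 = 0.0742
  Cato: 0.25 × 0.268 = 0.067
  Dunn: 0.05 × 0.029 = 0.00145
  Frost: 0.13 × 0.29 = 0.0377
Total = 0.21423.
P(Arden | quirk) = 0.03388/0.21423 ≈ 0.158
P(Eyre | quirk) = 0.0742/0.21423 ≈ 0.346
P(Cato | quirk) = 0.067/0.21423 ≈ 0.313
P(Dunn | quirk) = 0.00145/0.21423 ≈ 0.007
P(Frost | quirk) = 0.0377/0.21423 ≈ 0.176

Arden 0.158, Eyre 0.346, Cato 0.313, Dunn 0.007, Frost 0.176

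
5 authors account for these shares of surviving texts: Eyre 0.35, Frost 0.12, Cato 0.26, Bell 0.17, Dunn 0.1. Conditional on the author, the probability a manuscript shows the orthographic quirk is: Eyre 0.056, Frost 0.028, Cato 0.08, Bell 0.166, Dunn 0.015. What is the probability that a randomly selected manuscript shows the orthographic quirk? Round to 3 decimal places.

0.073

Compute prior × likelihood for every hypothesis:
  Eyre: 0.35 × 0.056 = 0.0196
  Frost: 0.12 × 0.028 = 0.00336
  Cato: 0.26 × 0.08 = 0.0208
  Bell: 0.17 × 0.166 = 0.02822
  Dunn: 0.1 × 0.015 = 0.0015
P(quirk) = 0.0196 + 0.00336 + 0.0208 + 0.02822 + 0.0015 = 0.07348 → 0.073.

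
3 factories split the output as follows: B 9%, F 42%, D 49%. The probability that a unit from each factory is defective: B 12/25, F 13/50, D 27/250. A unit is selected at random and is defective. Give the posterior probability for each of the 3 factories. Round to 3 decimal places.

Unnormalized posteriors (prior × likelihood):
  B: 0.09 × 0.48 = 0.0432
  F: 0.42 × 0.26 = 0.1092
  D: 0.49 × 0.108 = 0.05292
Total = 0.20532.
P(B | defective) = 0.0432/0.20532 ≈ 0.210
P(F | defective) = 0.1092/0.20532 ≈ 0.532
P(D | defective) = 0.05292/0.20532 ≈ 0.258

B 0.210, F 0.532, D 0.258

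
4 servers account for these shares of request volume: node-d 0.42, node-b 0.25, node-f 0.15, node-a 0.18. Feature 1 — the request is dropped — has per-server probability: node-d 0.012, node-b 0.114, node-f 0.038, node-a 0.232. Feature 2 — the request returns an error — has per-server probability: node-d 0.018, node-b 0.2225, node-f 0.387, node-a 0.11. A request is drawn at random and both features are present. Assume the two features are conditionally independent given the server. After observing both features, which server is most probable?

Unnormalized posteriors (prior × likelihood):
  node-d: 0.42 × 0.012 × 0.018 = 0.00009072
  node-b: 0.25 × 0.114 × 0.2225 = 0.00634125
  node-f: 0.15 × 0.038 × 0.387 = 0.0022059
  node-a: 0.18 × 0.232 × 0.11 = 0.0045936
Sum = 0.01323147.
Largest term belongs to node-b, so node-b is most probable.

node-b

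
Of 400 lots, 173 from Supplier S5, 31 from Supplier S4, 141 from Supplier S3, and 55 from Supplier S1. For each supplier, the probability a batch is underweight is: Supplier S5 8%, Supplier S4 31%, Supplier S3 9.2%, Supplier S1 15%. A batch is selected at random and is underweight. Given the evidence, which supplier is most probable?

Compute prior × likelihood for every hypothesis:
  Supplier S5: 0.4325 × 0.08 = 0.0346
  Supplier S4: 0.0775 × 0.31 = 0.024025
  Supplier S3: 0.3525 × 0.092 = 0.03243
  Supplier S1: 0.1375 × 0.15 = 0.020625
Normalizing constant = 0.11168.
Largest term belongs to Supplier S5, so Supplier S5 is most probable.

Supplier S5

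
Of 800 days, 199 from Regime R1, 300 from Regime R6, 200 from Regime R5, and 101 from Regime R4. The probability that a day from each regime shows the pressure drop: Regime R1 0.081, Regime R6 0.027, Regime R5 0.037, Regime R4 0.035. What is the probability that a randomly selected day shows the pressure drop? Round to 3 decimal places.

0.044

By Bayes' rule, posterior ∝ prior × likelihood:
  Regime R1: 0.24875 × 0.081 = 0.02014875
  Regime R6: 0.375 × 0.027 = 0.010125
  Regime R5: 0.25 × 0.037 = 0.00925
  Regime R4: 0.12625 × 0.035 = 0.00441875
P(drop) = 0.02014875 + 0.010125 + 0.00925 + 0.00441875 = 0.0439425 → 0.044.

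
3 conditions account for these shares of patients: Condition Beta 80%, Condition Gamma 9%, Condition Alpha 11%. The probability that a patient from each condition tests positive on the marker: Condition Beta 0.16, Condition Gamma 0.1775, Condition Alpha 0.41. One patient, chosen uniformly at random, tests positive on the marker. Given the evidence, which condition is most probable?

Prior × likelihood for each hypothesis:
  Condition Beta: 0.8 × 0.16 = 0.128
  Condition Gamma: 0.09 × 0.1775 = 0.015975
  Condition Alpha: 0.11 × 0.41 = 0.0451
Total = 0.189075.
Largest term belongs to Condition Beta, so Condition Beta is most probable.

Condition Beta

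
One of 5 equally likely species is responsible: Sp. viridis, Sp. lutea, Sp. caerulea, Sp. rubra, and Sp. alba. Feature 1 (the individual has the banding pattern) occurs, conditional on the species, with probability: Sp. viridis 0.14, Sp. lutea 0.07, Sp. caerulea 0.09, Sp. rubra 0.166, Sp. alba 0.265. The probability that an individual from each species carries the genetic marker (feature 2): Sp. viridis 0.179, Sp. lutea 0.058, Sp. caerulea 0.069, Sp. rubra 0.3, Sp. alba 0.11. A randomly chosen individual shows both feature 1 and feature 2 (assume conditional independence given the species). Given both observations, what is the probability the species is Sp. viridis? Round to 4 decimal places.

0.2193

Since the prior is uniform, the posterior is proportional to the likelihood:
  Sp. viridis: 0.14 × 0.179 = 0.02506
  Sp. lutea: 0.07 × 0.058 = 0.00406
  Sp. caerulea: 0.09 × 0.069 = 0.00621
  Sp. rubra: 0.166 × 0.3 = 0.0498
  Sp. alba: 0.265 × 0.11 = 0.02915
Total = 0.11428.
P(Sp. viridis | evidence) = 0.02506 / 0.11428 ≈ 0.2193.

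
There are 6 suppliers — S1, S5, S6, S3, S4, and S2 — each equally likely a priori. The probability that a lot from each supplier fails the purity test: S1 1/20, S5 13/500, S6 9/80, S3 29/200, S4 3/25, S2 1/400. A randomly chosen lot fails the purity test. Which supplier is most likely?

Since the prior is uniform, the posterior is proportional to the likelihood:
  S1: 0.05
  S5: 0.026
  S6: 0.1125
  S3: 0.145
  S4: 0.12
  S2: 0.0025
Normalizing constant = 0.456.
Largest term belongs to S3, so S3 is most probable.

S3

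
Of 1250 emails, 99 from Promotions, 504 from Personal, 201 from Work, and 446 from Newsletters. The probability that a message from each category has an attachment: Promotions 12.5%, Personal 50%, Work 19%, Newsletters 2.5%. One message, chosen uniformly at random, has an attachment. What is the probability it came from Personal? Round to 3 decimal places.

0.803

By Bayes' rule, posterior ∝ prior × likelihood:
  Promotions: 0.0792 × 0.125 = 0.0099
  Personal: 0.4032 × 0.5 = 0.2016
  Work: 0.1608 × 0.19 = 0.030552
  Newsletters: 0.3568 × 0.025 = 0.00892
Sum = 0.250972.
P(Personal | evidence) = 0.2016 / 0.250972 ≈ 0.803.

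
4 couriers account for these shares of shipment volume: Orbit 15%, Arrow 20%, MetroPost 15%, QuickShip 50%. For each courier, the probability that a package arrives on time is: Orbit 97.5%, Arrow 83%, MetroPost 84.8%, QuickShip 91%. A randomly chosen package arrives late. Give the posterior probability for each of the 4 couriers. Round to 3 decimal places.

Taking complements, P(late | each) = Orbit 0.025, Arrow 0.17, MetroPost 0.152, QuickShip 0.09.
By Bayes' rule, posterior ∝ prior × likelihood:
  Orbit: 0.15 × 0.025 = 0.00375
  Arrow: 0.2 × 0.17 = 0.034
  MetroPost: 0.15 × 0.152 = 0.0228
  QuickShip: 0.5 × 0.09 = 0.045
Total = 0.10555.
P(Orbit | late) = 0.00375/0.10555 ≈ 0.036
P(Arrow | late) = 0.034/0.10555 ≈ 0.322
P(MetroPost | late) = 0.0228/0.10555 ≈ 0.216
P(QuickShip | late) = 0.045/0.10555 ≈ 0.426

Orbit 0.036, Arrow 0.322, MetroPost 0.216, QuickShip 0.426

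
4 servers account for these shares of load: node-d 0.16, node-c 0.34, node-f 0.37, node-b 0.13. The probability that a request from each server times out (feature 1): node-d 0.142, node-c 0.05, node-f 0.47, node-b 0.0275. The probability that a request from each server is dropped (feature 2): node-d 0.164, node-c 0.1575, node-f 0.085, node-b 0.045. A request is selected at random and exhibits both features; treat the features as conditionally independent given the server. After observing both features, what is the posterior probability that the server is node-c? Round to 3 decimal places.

Unnormalized posteriors (prior × likelihood):
  node-d: 0.16 × 0.142 × 0.164 = 0.00372608
  node-c: 0.34 × 0.05 × 0.1575 = 0.0026775
  node-f: 0.37 × 0.47 × 0.085 = 0.0147815
  node-b: 0.13 × 0.0275 × 0.045 = 0.000160875
Normalizing constant = 0.021345955.
P(node-c | evidence) = 0.0026775 / 0.021345955 ≈ 0.125.

0.125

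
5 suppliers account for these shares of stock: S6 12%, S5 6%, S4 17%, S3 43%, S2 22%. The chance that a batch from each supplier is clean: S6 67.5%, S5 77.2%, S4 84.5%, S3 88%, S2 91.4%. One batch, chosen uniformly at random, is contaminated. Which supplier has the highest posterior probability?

S3

Taking complements, P(contaminated | each) = S6 0.325, S5 0.228, S4 0.155, S3 0.12, S2 0.086.
Unnormalized posteriors (prior × likelihood):
  S6: 0.12 × 0.325 = 0.039
  S5: 0.06 × 0.228 = 0.01368
  S4: 0.17 × 0.155 = 0.02635
  S3: 0.43 × 0.12 = 0.0516
  S2: 0.22 × 0.086 = 0.01892
Total = 0.14955.
Largest term belongs to S3, so S3 is most probable.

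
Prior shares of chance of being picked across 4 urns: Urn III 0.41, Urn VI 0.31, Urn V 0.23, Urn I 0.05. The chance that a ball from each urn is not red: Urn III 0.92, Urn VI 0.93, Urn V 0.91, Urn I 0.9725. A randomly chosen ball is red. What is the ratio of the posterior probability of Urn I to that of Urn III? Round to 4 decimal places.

0.0419

Taking complements, P(red | each) = Urn III 0.08, Urn VI 0.07, Urn V 0.09, Urn I 0.0275.
By Bayes' rule, posterior ∝ prior × likelihood:
  Urn III: 0.41 × 0.08 = 0.0328
  Urn VI: 0.31 × 0.07 = 0.0217
  Urn V: 0.23 × 0.09 = 0.0207
  Urn I: 0.05 × 0.0275 = 0.001375
Normalizing constant = 0.076575.
The ratio is 0.001375 / 0.0328 (the normalizer cancels) = 0.0419.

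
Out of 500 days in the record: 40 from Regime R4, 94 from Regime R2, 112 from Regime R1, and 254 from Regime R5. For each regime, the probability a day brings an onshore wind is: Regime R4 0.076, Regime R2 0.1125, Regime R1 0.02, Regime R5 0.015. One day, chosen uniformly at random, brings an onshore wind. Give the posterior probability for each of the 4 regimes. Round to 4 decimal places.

Regime R4 0.1546, Regime R2 0.5378, Regime R1 0.1139, Regime R5 0.1937

Compute prior × likelihood for every hypothesis:
  Regime R4: 0.08 × 0.076 = 0.00608
  Regime R2: 0.188 × 0.1125 = 0.02115
  Regime R1: 0.224 × 0.02 = 0.00448
  Regime R5: 0.508 × 0.015 = 0.00762
Normalizing constant = 0.03933.
P(Regime R4 | onshore) = 0.00608/0.03933 ≈ 0.1546
P(Regime R2 | onshore) = 0.02115/0.03933 ≈ 0.5378
P(Regime R1 | onshore) = 0.00448/0.03933 ≈ 0.1139
P(Regime R5 | onshore) = 0.00762/0.03933 ≈ 0.1937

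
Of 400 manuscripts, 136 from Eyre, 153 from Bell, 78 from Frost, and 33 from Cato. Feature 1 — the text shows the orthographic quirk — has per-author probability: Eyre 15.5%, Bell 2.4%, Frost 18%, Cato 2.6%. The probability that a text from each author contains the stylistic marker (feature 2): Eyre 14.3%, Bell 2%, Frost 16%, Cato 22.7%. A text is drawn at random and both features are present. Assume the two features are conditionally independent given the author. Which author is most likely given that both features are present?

Eyre

Compute prior × likelihood for every hypothesis:
  Eyre: 0.34 × 0.155 × 0.143 = 0.0075361
  Bell: 0.3825 × 0.024 × 0.02 = 0.0001836
  Frost: 0.195 × 0.18 × 0.16 = 0.005616
  Cato: 0.0825 × 0.026 × 0.227 = 0.000486915
Normalizing constant = 0.013822615.
Largest term belongs to Eyre, so Eyre is most probable.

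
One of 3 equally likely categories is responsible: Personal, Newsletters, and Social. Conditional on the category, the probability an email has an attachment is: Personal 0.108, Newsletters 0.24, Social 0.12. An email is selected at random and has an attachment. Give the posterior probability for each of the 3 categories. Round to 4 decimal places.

With a uniform prior (1/3 each), posterior ∝ likelihood:
  Personal: 0.108
  Newsletters: 0.24
  Social: 0.12
Normalizing constant = 0.468.
P(Personal | attachment) = 0.108/0.468 ≈ 0.2308
P(Newsletters | attachment) = 0.24/0.468 ≈ 0.5128
P(Social | attachment) = 0.12/0.468 ≈ 0.2564

Personal 0.2308, Newsletters 0.5128, Social 0.2564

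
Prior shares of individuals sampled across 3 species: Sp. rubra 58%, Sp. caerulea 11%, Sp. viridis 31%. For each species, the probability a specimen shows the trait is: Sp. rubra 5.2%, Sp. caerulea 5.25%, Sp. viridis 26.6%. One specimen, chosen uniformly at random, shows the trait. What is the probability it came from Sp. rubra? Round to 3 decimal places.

0.255

Prior × likelihood for each hypothesis:
  Sp. rubra: 0.58 × 0.052 = 0.03016
  Sp. caerulea: 0.11 × 0.0525 = 0.005775
  Sp. viridis: 0.31 × 0.266 = 0.08246
Sum = 0.118395.
P(Sp. rubra | evidence) = 0.03016 / 0.118395 ≈ 0.255.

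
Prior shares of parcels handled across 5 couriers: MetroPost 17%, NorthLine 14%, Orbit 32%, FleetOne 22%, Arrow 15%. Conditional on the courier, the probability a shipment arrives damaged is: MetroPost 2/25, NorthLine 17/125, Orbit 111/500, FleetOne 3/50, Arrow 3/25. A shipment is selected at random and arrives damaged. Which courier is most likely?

Orbit

Unnormalized posteriors (prior × likelihood):
  MetroPost: 0.17 × 0.08 = 0.0136
  NorthLine: 0.14 × 0.136 = 0.01904
  Orbit: 0.32 × 0.222 = 0.07104
  FleetOne: 0.22 × 0.06 = 0.0132
  Arrow: 0.15 × 0.12 = 0.018
Sum = 0.13488.
Largest term belongs to Orbit, so Orbit is most probable.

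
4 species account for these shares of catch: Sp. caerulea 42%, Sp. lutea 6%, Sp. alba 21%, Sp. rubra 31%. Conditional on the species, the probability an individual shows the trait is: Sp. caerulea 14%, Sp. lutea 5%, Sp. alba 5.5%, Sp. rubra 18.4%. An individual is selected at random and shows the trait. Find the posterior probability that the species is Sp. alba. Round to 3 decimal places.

Compute prior × likelihood for every hypothesis:
  Sp. caerulea: 0.42 × 0.14 = 0.0588
  Sp. lutea: 0.06 × 0.05 = 0.003
  Sp. alba: 0.21 × 0.055 = 0.01155
  Sp. rubra: 0.31 × 0.184 = 0.05704
Normalizing constant = 0.13039.
P(Sp. alba | evidence) = 0.01155 / 0.13039 ≈ 0.089.

0.089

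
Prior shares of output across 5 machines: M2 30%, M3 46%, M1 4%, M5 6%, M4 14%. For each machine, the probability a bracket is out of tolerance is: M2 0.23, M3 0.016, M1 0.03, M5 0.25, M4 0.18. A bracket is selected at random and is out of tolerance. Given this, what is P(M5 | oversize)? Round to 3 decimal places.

0.127

By Bayes' rule, posterior ∝ prior × likelihood:
  M2: 0.3 × 0.23 = 0.069
  M3: 0.46 × 0.016 = 0.00736
  M1: 0.04 × 0.03 = 0.0012
  M5: 0.06 × 0.25 = 0.015
  M4: 0.14 × 0.18 = 0.0252
Normalizing constant = 0.11776.
P(M5 | evidence) = 0.015 / 0.11776 ≈ 0.127.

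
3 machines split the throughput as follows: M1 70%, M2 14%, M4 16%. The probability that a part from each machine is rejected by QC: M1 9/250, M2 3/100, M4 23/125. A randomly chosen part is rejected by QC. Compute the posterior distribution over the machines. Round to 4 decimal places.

Compute prior × likelihood for every hypothesis:
  M1: 0.7 × 0.036 = 0.0252
  M2: 0.14 × 0.03 = 0.0042
  M4: 0.16 × 0.184 = 0.02944
Total = 0.05884.
P(M1 | rejected) = 0.0252/0.05884 ≈ 0.4283
P(M2 | rejected) = 0.0042/0.05884 ≈ 0.0714
P(M4 | rejected) = 0.02944/0.05884 ≈ 0.5003

M1 0.4283, M2 0.0714, M4 0.5003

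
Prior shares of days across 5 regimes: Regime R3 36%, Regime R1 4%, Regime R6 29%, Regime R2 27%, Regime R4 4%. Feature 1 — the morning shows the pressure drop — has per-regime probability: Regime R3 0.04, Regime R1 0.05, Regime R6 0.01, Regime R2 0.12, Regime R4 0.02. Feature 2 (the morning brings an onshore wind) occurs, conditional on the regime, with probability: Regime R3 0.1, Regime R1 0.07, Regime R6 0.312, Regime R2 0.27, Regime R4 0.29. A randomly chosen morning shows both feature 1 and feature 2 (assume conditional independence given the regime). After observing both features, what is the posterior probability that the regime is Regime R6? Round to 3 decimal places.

By Bayes' rule, posterior ∝ prior × likelihood:
  Regime R3: 0.36 × 0.04 × 0.1 = 0.00144
  Regime R1: 0.04 × 0.05 × 0.07 = 0.00014
  Regime R6: 0.29 × 0.01 × 0.312 = 0.0009048
  Regime R2: 0.27 × 0.12 × 0.27 = 0.008748
  Regime R4: 0.04 × 0.02 × 0.29 = 0.000232
Total = 0.0114648.
P(Regime R6 | evidence) = 0.0009048 / 0.0114648 ≈ 0.079.

0.079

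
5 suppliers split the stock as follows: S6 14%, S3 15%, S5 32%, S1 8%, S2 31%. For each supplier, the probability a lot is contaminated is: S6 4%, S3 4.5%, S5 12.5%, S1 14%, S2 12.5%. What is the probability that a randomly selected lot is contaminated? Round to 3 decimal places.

Prior × likelihood for each hypothesis:
  S6: 0.14 × 0.04 = 0.0056
  S3: 0.15 × 0.045 = 0.00675
  S5: 0.32 × 0.125 = 0.04
  S1: 0.08 × 0.14 = 0.0112
  S2: 0.31 × 0.125 = 0.03875
P(contaminated) = 0.0056 + 0.00675 + 0.04 + 0.0112 + 0.03875 = 0.1023 → 0.102.

0.102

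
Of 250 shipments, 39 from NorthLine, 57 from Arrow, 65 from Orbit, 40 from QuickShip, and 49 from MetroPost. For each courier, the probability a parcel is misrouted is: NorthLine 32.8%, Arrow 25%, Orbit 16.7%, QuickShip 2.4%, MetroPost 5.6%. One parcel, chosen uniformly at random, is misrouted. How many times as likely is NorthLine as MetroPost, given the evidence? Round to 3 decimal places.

Prior × likelihood for each hypothesis:
  NorthLine: 0.156 × 0.328 = 0.051168
  Arrow: 0.228 × 0.25 = 0.057
  Orbit: 0.26 × 0.167 = 0.04342
  QuickShip: 0.16 × 0.024 = 0.00384
  MetroPost: 0.196 × 0.056 = 0.010976
Total = 0.166404.
The ratio is 0.051168 / 0.010976 (the normalizer cancels) = 4.662.

4.662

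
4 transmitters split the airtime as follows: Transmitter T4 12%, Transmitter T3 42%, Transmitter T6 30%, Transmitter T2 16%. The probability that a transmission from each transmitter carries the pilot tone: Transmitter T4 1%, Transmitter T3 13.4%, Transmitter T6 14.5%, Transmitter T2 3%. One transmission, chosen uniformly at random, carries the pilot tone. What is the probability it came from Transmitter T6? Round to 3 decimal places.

Prior × likelihood for each hypothesis:
  Transmitter T4: 0.12 × 0.01 = 0.0012
  Transmitter T3: 0.42 × 0.134 = 0.05628
  Transmitter T6: 0.3 × 0.145 = 0.0435
  Transmitter T2: 0.16 × 0.03 = 0.0048
Normalizing constant = 0.10578.
P(Transmitter T6 | evidence) = 0.0435 / 0.10578 ≈ 0.411.

0.411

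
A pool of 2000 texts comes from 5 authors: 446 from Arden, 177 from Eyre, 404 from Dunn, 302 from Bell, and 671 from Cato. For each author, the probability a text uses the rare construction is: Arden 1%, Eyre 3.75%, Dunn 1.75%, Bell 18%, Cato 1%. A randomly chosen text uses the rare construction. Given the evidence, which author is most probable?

Bell

Unnormalized posteriors (prior × likelihood):
  Arden: 0.223 × 0.01 = 0.00223
  Eyre: 0.0885 × 0.0375 = 0.00331875
  Dunn: 0.202 × 0.0175 = 0.003535
  Bell: 0.151 × 0.18 = 0.02718
  Cato: 0.3355 × 0.01 = 0.003355
Sum = 0.03961875.
Largest term belongs to Bell, so Bell is most probable.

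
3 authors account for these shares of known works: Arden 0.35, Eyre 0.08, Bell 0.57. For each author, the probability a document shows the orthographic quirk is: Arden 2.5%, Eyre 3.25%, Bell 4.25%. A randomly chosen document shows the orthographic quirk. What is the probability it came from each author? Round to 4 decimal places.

Compute prior × likelihood for every hypothesis:
  Arden: 0.35 × 0.025 = 0.00875
  Eyre: 0.08 × 0.0325 = 0.0026
  Bell: 0.57 × 0.0425 = 0.024225
Normalizing constant = 0.035575.
P(Arden | quirk) = 0.00875/0.035575 ≈ 0.2460
P(Eyre | quirk) = 0.0026/0.035575 ≈ 0.0731
P(Bell | quirk) = 0.024225/0.035575 ≈ 0.6810
(Check: 0.2460+0.0731+0.6810 = 1.0001.)

Arden 0.2460, Eyre 0.0731, Bell 0.6810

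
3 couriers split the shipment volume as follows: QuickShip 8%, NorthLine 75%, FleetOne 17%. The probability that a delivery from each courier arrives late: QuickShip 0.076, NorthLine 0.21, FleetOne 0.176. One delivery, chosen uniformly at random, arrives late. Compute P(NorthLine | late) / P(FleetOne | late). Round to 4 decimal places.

5.2640

Unnormalized posteriors (prior × likelihood):
  QuickShip: 0.08 × 0.076 = 0.00608
  NorthLine: 0.75 × 0.21 = 0.1575
  FleetOne: 0.17 × 0.176 = 0.02992
Sum = 0.1935.
The ratio is 0.1575 / 0.02992 (the normalizer cancels) = 5.2640.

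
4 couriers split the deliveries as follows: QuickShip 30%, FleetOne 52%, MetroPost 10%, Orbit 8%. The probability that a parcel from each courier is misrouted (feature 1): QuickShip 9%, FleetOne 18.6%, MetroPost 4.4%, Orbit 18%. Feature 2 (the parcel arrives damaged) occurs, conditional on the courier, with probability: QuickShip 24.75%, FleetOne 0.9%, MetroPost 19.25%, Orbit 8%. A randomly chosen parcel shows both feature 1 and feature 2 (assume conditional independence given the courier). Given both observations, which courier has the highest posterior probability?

Compute prior × likelihood for every hypothesis:
  QuickShip: 0.3 × 0.09 × 0.2475 = 0.0066825
  FleetOne: 0.52 × 0.186 × 0.009 = 0.00087048
  MetroPost: 0.1 × 0.044 × 0.1925 = 0.000847
  Orbit: 0.08 × 0.18 × 0.08 = 0.001152
Sum = 0.00955198.
Largest term belongs to QuickShip, so QuickShip is most probable.

QuickShip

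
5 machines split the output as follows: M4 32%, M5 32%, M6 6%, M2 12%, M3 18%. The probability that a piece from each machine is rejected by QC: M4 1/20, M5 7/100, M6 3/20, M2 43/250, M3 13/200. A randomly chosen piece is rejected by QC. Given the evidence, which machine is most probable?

Unnormalized posteriors (prior × likelihood):
  M4: 0.32 × 0.05 = 0.016
  M5: 0.32 × 0.07 = 0.0224
  M6: 0.06 × 0.15 = 0.009
  M2: 0.12 × 0.172 = 0.02064
  M3: 0.18 × 0.065 = 0.0117
Sum = 0.07974.
Largest term belongs to M5, so M5 is most probable.

M5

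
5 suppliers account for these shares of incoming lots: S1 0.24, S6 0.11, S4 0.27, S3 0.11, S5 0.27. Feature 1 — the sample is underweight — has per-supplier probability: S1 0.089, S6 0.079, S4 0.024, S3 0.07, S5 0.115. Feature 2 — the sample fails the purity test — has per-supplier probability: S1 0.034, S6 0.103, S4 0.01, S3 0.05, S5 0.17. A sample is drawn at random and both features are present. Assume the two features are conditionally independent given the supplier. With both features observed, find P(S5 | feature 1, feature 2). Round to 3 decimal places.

0.718

Compute prior × likelihood for every hypothesis:
  S1: 0.24 × 0.089 × 0.034 = 0.00072624
  S6: 0.11 × 0.079 × 0.103 = 0.00089507
  S4: 0.27 × 0.024 × 0.01 = 0.0000648
  S3: 0.11 × 0.07 × 0.05 = 0.000385
  S5: 0.27 × 0.115 × 0.17 = 0.0052785
Normalizing constant = 0.00734961.
P(S5 | evidence) = 0.0052785 / 0.00734961 ≈ 0.718.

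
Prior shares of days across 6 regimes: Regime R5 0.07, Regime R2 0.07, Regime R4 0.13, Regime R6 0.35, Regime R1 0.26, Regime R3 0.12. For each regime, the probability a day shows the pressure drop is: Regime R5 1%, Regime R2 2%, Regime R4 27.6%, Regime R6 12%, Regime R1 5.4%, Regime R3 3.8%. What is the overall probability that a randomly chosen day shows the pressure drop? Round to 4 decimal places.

0.0986

Compute prior × likelihood for every hypothesis:
  Regime R5: 0.07 × 0.01 = 0.0007
  Regime R2: 0.07 × 0.02 = 0.0014
  Regime R4: 0.13 × 0.276 = 0.03588
  Regime R6: 0.35 × 0.12 = 0.042
  Regime R1: 0.26 × 0.054 = 0.01404
  Regime R3: 0.12 × 0.038 = 0.00456
P(drop) = 0.0007 + 0.0014 + 0.03588 + 0.042 + 0.01404 + 0.00456 = 0.09858 → 0.0986.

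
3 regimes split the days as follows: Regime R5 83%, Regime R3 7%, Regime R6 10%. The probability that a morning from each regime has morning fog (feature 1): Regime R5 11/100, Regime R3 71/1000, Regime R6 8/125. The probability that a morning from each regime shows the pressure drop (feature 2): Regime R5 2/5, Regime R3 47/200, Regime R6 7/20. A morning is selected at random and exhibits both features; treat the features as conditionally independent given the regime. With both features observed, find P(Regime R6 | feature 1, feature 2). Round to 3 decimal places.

By Bayes' rule, posterior ∝ prior × likelihood:
  Regime R5: 0.83 × 0.11 × 0.4 = 0.03652
  Regime R3: 0.07 × 0.071 × 0.235 = 0.00116795
  Regime R6: 0.1 × 0.064 × 0.35 = 0.00224
Normalizing constant = 0.03992795.
P(Regime R6 | evidence) = 0.00224 / 0.03992795 ≈ 0.056.

0.056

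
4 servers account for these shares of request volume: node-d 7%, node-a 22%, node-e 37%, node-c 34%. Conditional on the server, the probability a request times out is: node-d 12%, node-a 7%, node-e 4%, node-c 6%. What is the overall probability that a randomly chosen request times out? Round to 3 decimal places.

By Bayes' rule, posterior ∝ prior × likelihood:
  node-d: 0.07 × 0.12 = 0.0084
  node-a: 0.22 × 0.07 = 0.0154
  node-e: 0.37 × 0.04 = 0.0148
  node-c: 0.34 × 0.06 = 0.0204
P(timeout) = 0.0084 + 0.0154 + 0.0148 + 0.0204 = 0.059 → 0.059.

0.059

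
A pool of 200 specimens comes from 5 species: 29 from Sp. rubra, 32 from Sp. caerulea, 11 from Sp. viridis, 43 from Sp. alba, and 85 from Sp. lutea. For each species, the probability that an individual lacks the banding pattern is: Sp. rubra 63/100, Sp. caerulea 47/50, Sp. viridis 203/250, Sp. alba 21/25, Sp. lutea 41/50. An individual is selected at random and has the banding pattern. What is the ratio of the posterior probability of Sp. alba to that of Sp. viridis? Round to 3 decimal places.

Taking complements, P(banded | each) = Sp. rubra 0.37, Sp. caerulea 0.06, Sp. viridis 0.188, Sp. alba 0.16, Sp. lutea 0.18.
Unnormalized posteriors (prior × likelihood):
  Sp. rubra: 0.145 × 0.37 = 0.05365
  Sp. caerulea: 0.16 × 0.06 = 0.0096
  Sp. viridis: 0.055 × 0.188 = 0.01034
  Sp. alba: 0.215 × 0.16 = 0.0344
  Sp. lutea: 0.425 × 0.18 = 0.0765
Sum = 0.18449.
The ratio is 0.0344 / 0.01034 (the normalizer cancels) = 3.327.

3.327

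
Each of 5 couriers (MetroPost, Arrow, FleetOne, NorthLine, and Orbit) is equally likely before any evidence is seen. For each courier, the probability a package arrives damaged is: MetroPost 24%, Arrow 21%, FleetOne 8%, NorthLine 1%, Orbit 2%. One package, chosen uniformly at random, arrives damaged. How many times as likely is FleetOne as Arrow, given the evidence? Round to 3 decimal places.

0.381

With a uniform prior (1/5 each), posterior ∝ likelihood:
  MetroPost: 0.24
  Arrow: 0.21
  FleetOne: 0.08
  NorthLine: 0.01
  Orbit: 0.02
Total = 0.56.
The ratio is 0.08 / 0.21 (the normalizer cancels) = 0.381.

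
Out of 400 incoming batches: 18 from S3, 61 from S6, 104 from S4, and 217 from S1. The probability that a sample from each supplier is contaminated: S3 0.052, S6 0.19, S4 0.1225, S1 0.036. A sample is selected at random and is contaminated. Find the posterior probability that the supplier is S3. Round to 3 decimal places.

0.028

By Bayes' rule, posterior ∝ prior × likelihood:
  S3: 0.045 × 0.052 = 0.00234
  S6: 0.1525 × 0.19 = 0.028975
  S4: 0.26 × 0.1225 = 0.03185
  S1: 0.5425 × 0.036 = 0.01953
Normalizing constant = 0.082695.
P(S3 | evidence) = 0.00234 / 0.082695 ≈ 0.028.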